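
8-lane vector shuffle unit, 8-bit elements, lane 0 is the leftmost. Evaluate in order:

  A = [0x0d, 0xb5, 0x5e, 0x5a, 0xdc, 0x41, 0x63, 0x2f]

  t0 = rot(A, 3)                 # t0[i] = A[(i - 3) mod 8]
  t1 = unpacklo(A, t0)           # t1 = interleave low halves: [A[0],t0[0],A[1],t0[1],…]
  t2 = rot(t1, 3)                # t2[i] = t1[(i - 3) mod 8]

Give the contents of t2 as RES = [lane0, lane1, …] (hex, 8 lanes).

  t0: 41 63 2f 0d b5 5e 5a dc
  t1: 0d 41 b5 63 5e 2f 5a 0d
  t2: 2f 5a 0d 0d 41 b5 63 5e

RES = [ 0x2f  0x5a  0x0d  0x0d  0x41  0xb5  0x63  0x5e ]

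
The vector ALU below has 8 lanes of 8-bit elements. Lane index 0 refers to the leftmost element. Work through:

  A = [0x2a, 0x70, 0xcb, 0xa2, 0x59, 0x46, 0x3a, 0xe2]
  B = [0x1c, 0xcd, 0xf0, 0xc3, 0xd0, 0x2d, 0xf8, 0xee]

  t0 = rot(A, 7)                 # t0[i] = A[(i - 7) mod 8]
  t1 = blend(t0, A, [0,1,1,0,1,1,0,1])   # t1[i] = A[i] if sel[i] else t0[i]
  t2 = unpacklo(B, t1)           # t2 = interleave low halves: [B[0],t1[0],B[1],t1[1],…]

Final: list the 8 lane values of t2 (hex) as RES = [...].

  t0: 70 cb a2 59 46 3a e2 2a
  t1: 70 70 cb 59 59 46 e2 e2
  t2: 1c 70 cd 70 f0 cb c3 59

RES = [0x1c, 0x70, 0xcd, 0x70, 0xf0, 0xcb, 0xc3, 0x59]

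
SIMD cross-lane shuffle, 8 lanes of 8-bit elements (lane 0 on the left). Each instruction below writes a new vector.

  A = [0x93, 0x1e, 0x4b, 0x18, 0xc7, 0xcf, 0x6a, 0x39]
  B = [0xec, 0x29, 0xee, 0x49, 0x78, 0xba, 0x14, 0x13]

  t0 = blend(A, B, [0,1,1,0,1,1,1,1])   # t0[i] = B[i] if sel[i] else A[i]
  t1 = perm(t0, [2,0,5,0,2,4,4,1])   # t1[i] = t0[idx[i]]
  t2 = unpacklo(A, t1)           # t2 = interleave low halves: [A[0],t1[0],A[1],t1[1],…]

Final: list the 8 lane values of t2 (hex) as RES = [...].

RES = [ 0x93  0xee  0x1e  0x93  0x4b  0xba  0x18  0x93 ]

t0 = [0x93, 0x29, 0xee, 0x18, 0x78, 0xba, 0x14, 0x13]
t1 = [0xee, 0x93, 0xba, 0x93, 0xee, 0x78, 0x78, 0x29]
t2 = [0x93, 0xee, 0x1e, 0x93, 0x4b, 0xba, 0x18, 0x93]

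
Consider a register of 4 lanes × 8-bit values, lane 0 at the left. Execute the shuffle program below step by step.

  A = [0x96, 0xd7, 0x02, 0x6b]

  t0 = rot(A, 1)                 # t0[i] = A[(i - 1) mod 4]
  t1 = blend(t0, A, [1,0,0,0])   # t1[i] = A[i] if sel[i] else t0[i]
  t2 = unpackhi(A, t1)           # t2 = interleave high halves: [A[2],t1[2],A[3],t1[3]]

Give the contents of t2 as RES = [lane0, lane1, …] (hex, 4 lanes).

RES = [0x02, 0xd7, 0x6b, 0x02]

t0 = [0x6b, 0x96, 0xd7, 0x02]
t1 = [0x96, 0x96, 0xd7, 0x02]
t2 = [0x02, 0xd7, 0x6b, 0x02]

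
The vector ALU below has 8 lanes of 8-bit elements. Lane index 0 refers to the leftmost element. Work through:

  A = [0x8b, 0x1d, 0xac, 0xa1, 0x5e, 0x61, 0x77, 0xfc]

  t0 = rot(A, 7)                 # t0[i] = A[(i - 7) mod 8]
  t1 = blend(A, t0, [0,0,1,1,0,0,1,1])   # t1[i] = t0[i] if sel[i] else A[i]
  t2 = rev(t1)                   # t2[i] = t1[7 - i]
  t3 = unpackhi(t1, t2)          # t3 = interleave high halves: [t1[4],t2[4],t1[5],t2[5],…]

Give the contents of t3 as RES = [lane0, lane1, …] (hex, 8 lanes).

  t0: 1d ac a1 5e 61 77 fc 8b
  t1: 8b 1d a1 5e 5e 61 fc 8b
  t2: 8b fc 61 5e 5e a1 1d 8b
  t3: 5e 5e 61 a1 fc 1d 8b 8b

RES = [ 0x5e  0x5e  0x61  0xa1  0xfc  0x1d  0x8b  0x8b ]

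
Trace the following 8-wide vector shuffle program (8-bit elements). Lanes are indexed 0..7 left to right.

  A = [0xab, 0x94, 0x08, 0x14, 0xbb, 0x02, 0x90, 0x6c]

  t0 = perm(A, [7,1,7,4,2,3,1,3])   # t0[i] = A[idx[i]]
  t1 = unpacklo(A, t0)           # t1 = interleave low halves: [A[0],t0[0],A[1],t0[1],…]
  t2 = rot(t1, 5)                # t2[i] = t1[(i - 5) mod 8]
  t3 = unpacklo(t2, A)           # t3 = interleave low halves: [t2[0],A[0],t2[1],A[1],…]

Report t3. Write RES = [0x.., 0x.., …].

RES = [0x94, 0xab, 0x08, 0x94, 0x6c, 0x08, 0x14, 0x14]

t0 = [0x6c, 0x94, 0x6c, 0xbb, 0x08, 0x14, 0x94, 0x14]
t1 = [0xab, 0x6c, 0x94, 0x94, 0x08, 0x6c, 0x14, 0xbb]
t2 = [0x94, 0x08, 0x6c, 0x14, 0xbb, 0xab, 0x6c, 0x94]
t3 = [0x94, 0xab, 0x08, 0x94, 0x6c, 0x08, 0x14, 0x14]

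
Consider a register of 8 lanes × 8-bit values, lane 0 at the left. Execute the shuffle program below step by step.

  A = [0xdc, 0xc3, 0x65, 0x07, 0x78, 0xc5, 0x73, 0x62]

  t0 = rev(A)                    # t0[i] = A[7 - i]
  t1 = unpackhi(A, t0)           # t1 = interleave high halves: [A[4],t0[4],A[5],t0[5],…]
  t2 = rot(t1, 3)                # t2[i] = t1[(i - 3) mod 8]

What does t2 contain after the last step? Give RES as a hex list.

  t0: 62 73 c5 78 07 65 c3 dc
  t1: 78 07 c5 65 73 c3 62 dc
  t2: c3 62 dc 78 07 c5 65 73

RES = [0xc3, 0x62, 0xdc, 0x78, 0x07, 0xc5, 0x65, 0x73]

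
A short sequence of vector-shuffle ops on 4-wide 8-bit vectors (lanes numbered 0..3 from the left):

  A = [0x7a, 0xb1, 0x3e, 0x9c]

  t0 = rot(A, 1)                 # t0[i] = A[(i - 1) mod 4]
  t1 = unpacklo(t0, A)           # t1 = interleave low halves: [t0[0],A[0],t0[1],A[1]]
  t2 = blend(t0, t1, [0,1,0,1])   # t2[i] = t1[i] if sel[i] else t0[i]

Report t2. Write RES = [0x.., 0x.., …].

RES = [0x9c, 0x7a, 0xb1, 0xb1]

  t0: 9c 7a b1 3e
  t1: 9c 7a 7a b1
  t2: 9c 7a b1 b1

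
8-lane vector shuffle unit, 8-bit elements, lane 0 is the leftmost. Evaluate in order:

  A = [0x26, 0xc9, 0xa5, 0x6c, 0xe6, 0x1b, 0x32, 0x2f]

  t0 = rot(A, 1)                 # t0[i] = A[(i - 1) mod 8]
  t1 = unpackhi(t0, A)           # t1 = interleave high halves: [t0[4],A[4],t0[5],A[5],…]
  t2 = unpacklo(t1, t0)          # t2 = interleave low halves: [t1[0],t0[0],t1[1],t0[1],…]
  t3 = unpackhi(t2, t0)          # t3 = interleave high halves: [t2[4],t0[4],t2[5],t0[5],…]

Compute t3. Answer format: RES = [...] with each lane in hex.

  t0: 2f 26 c9 a5 6c e6 1b 32
  t1: 6c e6 e6 1b 1b 32 32 2f
  t2: 6c 2f e6 26 e6 c9 1b a5
  t3: e6 6c c9 e6 1b 1b a5 32

RES = [0xe6, 0x6c, 0xc9, 0xe6, 0x1b, 0x1b, 0xa5, 0x32]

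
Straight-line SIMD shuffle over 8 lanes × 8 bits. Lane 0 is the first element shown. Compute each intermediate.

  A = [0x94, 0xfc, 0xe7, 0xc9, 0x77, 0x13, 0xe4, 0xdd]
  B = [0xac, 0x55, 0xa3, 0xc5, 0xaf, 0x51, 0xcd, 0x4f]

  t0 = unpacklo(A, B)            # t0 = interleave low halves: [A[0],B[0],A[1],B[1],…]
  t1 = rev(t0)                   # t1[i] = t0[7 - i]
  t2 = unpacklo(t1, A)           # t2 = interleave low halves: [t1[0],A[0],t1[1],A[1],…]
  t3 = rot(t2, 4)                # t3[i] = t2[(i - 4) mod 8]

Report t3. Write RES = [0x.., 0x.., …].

  t0: 94 ac fc 55 e7 a3 c9 c5
  t1: c5 c9 a3 e7 55 fc ac 94
  t2: c5 94 c9 fc a3 e7 e7 c9
  t3: a3 e7 e7 c9 c5 94 c9 fc

RES = [0xa3, 0xe7, 0xe7, 0xc9, 0xc5, 0x94, 0xc9, 0xfc]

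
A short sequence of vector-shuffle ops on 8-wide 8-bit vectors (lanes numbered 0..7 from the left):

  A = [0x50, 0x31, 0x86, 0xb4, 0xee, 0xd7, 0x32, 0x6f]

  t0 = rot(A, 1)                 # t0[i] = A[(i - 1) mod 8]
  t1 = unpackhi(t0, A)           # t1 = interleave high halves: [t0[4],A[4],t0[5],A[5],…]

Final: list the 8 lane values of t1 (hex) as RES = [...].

RES = [ 0xb4  0xee  0xee  0xd7  0xd7  0x32  0x32  0x6f ]

t0 = [0x6f, 0x50, 0x31, 0x86, 0xb4, 0xee, 0xd7, 0x32]
t1 = [0xb4, 0xee, 0xee, 0xd7, 0xd7, 0x32, 0x32, 0x6f]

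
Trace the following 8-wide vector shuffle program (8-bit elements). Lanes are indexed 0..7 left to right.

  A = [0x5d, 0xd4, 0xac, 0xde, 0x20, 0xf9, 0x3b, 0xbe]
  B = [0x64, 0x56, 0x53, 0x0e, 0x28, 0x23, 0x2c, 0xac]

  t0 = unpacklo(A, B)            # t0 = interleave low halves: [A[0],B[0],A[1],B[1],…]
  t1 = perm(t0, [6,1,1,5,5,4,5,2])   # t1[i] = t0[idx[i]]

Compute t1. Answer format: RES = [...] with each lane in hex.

RES = [0xde, 0x64, 0x64, 0x53, 0x53, 0xac, 0x53, 0xd4]

  t0: 5d 64 d4 56 ac 53 de 0e
  t1: de 64 64 53 53 ac 53 d4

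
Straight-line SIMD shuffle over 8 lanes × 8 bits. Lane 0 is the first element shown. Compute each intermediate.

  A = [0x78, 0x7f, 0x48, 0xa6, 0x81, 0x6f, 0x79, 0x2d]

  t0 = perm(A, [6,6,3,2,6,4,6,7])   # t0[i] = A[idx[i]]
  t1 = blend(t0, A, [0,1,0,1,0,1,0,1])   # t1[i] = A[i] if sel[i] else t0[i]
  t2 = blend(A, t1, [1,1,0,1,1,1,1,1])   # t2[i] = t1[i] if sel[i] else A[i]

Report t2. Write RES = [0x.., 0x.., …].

→ t0 |79|79|a6|48|79|81|79|2d|
→ t1 |79|7f|a6|a6|79|6f|79|2d|
→ t2 |79|7f|48|a6|79|6f|79|2d|

RES = [ 0x79  0x7f  0x48  0xa6  0x79  0x6f  0x79  0x2d ]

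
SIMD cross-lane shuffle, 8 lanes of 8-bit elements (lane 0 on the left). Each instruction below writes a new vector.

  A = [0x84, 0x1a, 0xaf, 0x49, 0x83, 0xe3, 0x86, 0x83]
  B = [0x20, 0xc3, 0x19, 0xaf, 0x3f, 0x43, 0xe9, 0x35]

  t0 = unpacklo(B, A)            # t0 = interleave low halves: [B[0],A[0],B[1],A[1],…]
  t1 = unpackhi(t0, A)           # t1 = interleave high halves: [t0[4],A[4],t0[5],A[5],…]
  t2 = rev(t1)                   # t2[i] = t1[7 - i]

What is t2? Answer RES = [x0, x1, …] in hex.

RES = [ 0x83  0x49  0x86  0xaf  0xe3  0xaf  0x83  0x19 ]

→ t0 |20|84|c3|1a|19|af|af|49|
→ t1 |19|83|af|e3|af|86|49|83|
→ t2 |83|49|86|af|e3|af|83|19|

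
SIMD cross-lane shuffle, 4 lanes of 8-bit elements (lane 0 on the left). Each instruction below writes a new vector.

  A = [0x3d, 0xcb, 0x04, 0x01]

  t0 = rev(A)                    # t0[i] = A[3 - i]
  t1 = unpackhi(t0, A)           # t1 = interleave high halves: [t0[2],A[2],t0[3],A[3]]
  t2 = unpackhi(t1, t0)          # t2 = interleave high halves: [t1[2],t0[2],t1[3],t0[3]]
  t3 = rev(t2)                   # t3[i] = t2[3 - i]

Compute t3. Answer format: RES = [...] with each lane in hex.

  t0: 01 04 cb 3d
  t1: cb 04 3d 01
  t2: 3d cb 01 3d
  t3: 3d 01 cb 3d

RES = [0x3d, 0x01, 0xcb, 0x3d]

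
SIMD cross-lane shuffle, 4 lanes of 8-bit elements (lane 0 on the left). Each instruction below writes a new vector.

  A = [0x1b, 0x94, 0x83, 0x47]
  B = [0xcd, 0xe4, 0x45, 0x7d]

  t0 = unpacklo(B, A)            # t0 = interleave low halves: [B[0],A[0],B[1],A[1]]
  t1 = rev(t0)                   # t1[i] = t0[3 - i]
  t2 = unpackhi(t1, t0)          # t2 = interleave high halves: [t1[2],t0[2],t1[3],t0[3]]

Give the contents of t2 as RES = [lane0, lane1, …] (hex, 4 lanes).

RES = [0x1b, 0xe4, 0xcd, 0x94]

t0 = [0xcd, 0x1b, 0xe4, 0x94]
t1 = [0x94, 0xe4, 0x1b, 0xcd]
t2 = [0x1b, 0xe4, 0xcd, 0x94]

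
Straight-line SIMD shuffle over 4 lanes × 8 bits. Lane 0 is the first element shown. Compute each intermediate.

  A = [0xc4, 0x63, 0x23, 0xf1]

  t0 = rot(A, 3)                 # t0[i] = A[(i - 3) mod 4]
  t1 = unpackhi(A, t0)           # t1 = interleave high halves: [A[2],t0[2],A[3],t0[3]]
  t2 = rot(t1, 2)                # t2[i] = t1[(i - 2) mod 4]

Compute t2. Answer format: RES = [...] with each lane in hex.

RES = [ 0xf1  0xc4  0x23  0xf1 ]

→ t0 |63|23|f1|c4|
→ t1 |23|f1|f1|c4|
→ t2 |f1|c4|23|f1|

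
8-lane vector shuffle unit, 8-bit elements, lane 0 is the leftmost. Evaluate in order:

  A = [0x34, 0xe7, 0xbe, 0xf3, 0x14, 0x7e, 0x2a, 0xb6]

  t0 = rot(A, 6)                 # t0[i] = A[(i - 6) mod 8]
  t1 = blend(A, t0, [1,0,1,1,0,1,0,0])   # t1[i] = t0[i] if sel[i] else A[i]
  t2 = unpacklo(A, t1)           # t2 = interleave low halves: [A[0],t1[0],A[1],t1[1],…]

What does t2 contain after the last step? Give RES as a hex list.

RES = [0x34, 0xbe, 0xe7, 0xe7, 0xbe, 0x14, 0xf3, 0x7e]

→ t0 |be|f3|14|7e|2a|b6|34|e7|
→ t1 |be|e7|14|7e|14|b6|2a|b6|
→ t2 |34|be|e7|e7|be|14|f3|7e|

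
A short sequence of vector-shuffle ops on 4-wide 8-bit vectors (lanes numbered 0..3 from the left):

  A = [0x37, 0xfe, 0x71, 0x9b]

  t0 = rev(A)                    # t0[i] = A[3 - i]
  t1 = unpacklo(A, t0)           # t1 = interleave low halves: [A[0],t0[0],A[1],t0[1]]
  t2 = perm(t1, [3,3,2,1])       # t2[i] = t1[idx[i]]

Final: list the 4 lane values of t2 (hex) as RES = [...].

→ t0 |9b|71|fe|37|
→ t1 |37|9b|fe|71|
→ t2 |71|71|fe|9b|

RES = [0x71, 0x71, 0xfe, 0x9b]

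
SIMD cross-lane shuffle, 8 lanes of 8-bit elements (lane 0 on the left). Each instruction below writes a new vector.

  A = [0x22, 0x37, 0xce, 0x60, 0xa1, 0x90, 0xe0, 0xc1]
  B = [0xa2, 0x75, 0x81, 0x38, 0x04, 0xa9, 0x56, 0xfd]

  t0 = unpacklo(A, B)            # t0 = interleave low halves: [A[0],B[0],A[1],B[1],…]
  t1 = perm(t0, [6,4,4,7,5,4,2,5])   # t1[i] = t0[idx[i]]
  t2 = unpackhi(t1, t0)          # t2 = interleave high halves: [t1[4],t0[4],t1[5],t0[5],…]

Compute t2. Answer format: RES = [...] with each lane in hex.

RES = [ 0x81  0xce  0xce  0x81  0x37  0x60  0x81  0x38 ]

→ t0 |22|a2|37|75|ce|81|60|38|
→ t1 |60|ce|ce|38|81|ce|37|81|
→ t2 |81|ce|ce|81|37|60|81|38|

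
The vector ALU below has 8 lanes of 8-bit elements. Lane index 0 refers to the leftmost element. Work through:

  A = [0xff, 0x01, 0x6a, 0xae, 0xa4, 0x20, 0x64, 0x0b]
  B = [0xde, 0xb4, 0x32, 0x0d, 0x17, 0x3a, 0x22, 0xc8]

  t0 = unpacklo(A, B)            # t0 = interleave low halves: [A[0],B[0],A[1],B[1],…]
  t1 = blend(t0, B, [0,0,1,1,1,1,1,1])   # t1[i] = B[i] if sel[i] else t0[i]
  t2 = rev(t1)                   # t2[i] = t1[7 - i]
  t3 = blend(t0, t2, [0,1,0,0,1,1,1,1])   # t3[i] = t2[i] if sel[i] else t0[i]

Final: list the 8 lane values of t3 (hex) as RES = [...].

t0 = [0xff, 0xde, 0x01, 0xb4, 0x6a, 0x32, 0xae, 0x0d]
t1 = [0xff, 0xde, 0x32, 0x0d, 0x17, 0x3a, 0x22, 0xc8]
t2 = [0xc8, 0x22, 0x3a, 0x17, 0x0d, 0x32, 0xde, 0xff]
t3 = [0xff, 0x22, 0x01, 0xb4, 0x0d, 0x32, 0xde, 0xff]

RES = [0xff, 0x22, 0x01, 0xb4, 0x0d, 0x32, 0xde, 0xff]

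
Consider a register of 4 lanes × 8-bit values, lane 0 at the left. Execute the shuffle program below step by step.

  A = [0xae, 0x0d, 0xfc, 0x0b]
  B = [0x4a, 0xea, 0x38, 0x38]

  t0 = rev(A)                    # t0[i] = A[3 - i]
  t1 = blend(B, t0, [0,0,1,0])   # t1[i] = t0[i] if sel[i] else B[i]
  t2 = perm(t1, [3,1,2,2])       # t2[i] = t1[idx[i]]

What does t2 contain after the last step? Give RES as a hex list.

→ t0 |0b|fc|0d|ae|
→ t1 |4a|ea|0d|38|
→ t2 |38|ea|0d|0d|

RES = [ 0x38  0xea  0x0d  0x0d ]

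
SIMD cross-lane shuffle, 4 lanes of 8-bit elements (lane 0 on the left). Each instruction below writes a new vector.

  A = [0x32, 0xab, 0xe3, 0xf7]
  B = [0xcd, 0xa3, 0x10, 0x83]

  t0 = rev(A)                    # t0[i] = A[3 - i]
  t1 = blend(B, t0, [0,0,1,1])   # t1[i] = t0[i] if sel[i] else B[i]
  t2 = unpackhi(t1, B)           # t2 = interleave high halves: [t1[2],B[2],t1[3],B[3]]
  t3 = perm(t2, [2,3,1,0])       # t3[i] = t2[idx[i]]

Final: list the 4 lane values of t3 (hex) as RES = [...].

  t0: f7 e3 ab 32
  t1: cd a3 ab 32
  t2: ab 10 32 83
  t3: 32 83 10 ab

RES = [0x32, 0x83, 0x10, 0xab]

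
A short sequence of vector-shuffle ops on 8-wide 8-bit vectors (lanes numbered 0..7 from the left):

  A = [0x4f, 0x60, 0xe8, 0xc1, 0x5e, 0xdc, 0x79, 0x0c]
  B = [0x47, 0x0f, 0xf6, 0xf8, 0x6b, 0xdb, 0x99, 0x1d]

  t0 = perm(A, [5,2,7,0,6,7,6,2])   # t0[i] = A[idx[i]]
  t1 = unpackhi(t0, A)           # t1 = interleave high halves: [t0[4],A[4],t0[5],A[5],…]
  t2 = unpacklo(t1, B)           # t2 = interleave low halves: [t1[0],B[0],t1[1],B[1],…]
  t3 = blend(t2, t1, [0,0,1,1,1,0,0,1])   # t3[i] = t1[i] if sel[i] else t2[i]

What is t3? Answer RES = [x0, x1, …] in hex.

→ t0 |dc|e8|0c|4f|79|0c|79|e8|
→ t1 |79|5e|0c|dc|79|79|e8|0c|
→ t2 |79|47|5e|0f|0c|f6|dc|f8|
→ t3 |79|47|0c|dc|79|f6|dc|0c|

RES = [ 0x79  0x47  0x0c  0xdc  0x79  0xf6  0xdc  0x0c ]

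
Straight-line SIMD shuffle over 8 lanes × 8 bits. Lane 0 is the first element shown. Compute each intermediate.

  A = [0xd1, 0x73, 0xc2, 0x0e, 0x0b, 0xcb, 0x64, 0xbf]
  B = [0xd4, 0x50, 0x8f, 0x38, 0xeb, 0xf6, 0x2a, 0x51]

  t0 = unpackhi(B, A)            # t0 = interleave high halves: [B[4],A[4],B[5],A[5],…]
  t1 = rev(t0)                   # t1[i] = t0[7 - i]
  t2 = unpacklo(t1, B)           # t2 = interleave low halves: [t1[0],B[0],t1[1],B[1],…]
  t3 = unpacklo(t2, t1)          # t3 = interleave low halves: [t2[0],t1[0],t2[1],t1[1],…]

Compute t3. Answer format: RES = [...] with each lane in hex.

RES = [ 0xbf  0xbf  0xd4  0x51  0x51  0x64  0x50  0x2a ]

→ t0 |eb|0b|f6|cb|2a|64|51|bf|
→ t1 |bf|51|64|2a|cb|f6|0b|eb|
→ t2 |bf|d4|51|50|64|8f|2a|38|
→ t3 |bf|bf|d4|51|51|64|50|2a|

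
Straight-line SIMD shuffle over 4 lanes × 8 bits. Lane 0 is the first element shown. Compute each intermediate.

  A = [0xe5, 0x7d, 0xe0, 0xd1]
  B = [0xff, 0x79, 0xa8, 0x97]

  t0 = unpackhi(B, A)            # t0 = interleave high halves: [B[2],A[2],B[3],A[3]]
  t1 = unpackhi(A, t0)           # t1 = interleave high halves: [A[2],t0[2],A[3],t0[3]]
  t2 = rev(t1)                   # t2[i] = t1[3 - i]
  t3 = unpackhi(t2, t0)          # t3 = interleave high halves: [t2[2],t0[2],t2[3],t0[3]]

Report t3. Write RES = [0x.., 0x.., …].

RES = [ 0x97  0x97  0xe0  0xd1 ]

t0 = [0xa8, 0xe0, 0x97, 0xd1]
t1 = [0xe0, 0x97, 0xd1, 0xd1]
t2 = [0xd1, 0xd1, 0x97, 0xe0]
t3 = [0x97, 0x97, 0xe0, 0xd1]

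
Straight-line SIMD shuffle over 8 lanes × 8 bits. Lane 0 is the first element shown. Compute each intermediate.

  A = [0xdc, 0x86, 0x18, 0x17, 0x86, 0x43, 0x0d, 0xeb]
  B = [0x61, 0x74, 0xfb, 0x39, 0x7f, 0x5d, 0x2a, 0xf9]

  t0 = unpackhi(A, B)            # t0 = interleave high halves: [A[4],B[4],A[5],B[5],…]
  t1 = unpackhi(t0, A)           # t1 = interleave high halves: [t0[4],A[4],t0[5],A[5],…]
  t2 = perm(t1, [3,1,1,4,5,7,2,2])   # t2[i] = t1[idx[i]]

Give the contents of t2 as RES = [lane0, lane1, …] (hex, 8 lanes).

RES = [0x43, 0x86, 0x86, 0xeb, 0x0d, 0xeb, 0x2a, 0x2a]

  t0: 86 7f 43 5d 0d 2a eb f9
  t1: 0d 86 2a 43 eb 0d f9 eb
  t2: 43 86 86 eb 0d eb 2a 2a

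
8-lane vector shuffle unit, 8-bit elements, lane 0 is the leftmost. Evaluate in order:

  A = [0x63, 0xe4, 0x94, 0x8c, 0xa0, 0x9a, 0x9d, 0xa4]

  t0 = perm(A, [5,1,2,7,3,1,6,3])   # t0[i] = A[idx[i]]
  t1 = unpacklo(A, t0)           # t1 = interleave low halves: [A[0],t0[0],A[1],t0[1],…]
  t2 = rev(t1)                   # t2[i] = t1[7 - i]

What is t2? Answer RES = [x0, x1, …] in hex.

→ t0 |9a|e4|94|a4|8c|e4|9d|8c|
→ t1 |63|9a|e4|e4|94|94|8c|a4|
→ t2 |a4|8c|94|94|e4|e4|9a|63|

RES = [ 0xa4  0x8c  0x94  0x94  0xe4  0xe4  0x9a  0x63 ]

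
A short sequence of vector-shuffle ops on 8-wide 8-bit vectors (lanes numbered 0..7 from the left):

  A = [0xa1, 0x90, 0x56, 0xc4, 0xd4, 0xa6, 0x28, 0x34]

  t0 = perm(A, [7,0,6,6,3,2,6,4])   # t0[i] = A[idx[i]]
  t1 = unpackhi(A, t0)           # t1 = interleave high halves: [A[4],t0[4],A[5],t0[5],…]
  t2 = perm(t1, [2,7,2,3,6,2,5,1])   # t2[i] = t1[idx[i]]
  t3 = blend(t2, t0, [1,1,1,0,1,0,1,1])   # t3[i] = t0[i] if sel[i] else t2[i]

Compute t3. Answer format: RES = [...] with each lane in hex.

RES = [0x34, 0xa1, 0x28, 0x56, 0xc4, 0xa6, 0x28, 0xd4]

  t0: 34 a1 28 28 c4 56 28 d4
  t1: d4 c4 a6 56 28 28 34 d4
  t2: a6 d4 a6 56 34 a6 28 c4
  t3: 34 a1 28 56 c4 a6 28 d4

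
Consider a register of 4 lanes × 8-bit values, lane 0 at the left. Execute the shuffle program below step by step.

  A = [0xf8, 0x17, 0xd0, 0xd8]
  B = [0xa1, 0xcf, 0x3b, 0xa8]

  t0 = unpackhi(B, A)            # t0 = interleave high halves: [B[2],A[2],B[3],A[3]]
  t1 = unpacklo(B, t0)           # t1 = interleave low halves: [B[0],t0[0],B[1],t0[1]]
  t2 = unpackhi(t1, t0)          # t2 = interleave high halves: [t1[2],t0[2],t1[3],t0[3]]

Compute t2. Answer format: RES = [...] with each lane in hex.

  t0: 3b d0 a8 d8
  t1: a1 3b cf d0
  t2: cf a8 d0 d8

RES = [ 0xcf  0xa8  0xd0  0xd8 ]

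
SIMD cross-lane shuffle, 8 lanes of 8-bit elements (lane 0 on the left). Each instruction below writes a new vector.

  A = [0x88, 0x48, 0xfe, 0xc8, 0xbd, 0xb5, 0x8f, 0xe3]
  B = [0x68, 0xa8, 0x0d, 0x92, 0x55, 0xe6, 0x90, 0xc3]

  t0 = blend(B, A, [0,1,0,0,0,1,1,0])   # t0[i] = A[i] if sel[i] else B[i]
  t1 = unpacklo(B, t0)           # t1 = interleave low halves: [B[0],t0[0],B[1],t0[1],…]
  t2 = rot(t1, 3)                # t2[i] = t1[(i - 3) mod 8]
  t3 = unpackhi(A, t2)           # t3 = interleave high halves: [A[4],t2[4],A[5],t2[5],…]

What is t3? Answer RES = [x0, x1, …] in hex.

  t0: 68 48 0d 92 55 b5 8f c3
  t1: 68 68 a8 48 0d 0d 92 92
  t2: 0d 92 92 68 68 a8 48 0d
  t3: bd 68 b5 a8 8f 48 e3 0d

RES = [0xbd, 0x68, 0xb5, 0xa8, 0x8f, 0x48, 0xe3, 0x0d]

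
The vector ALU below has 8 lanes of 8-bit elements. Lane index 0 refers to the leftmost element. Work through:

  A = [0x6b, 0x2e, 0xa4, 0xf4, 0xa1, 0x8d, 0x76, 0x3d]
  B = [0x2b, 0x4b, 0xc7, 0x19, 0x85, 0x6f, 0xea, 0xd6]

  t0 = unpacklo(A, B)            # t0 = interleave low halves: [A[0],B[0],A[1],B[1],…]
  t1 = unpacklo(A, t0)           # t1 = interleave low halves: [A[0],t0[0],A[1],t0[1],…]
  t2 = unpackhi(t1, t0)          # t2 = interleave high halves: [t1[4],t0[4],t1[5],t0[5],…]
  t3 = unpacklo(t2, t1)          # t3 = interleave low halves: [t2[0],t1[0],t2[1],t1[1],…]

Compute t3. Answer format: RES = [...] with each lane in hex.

RES = [0xa4, 0x6b, 0xa4, 0x6b, 0x2e, 0x2e, 0xc7, 0x2b]

t0 = [0x6b, 0x2b, 0x2e, 0x4b, 0xa4, 0xc7, 0xf4, 0x19]
t1 = [0x6b, 0x6b, 0x2e, 0x2b, 0xa4, 0x2e, 0xf4, 0x4b]
t2 = [0xa4, 0xa4, 0x2e, 0xc7, 0xf4, 0xf4, 0x4b, 0x19]
t3 = [0xa4, 0x6b, 0xa4, 0x6b, 0x2e, 0x2e, 0xc7, 0x2b]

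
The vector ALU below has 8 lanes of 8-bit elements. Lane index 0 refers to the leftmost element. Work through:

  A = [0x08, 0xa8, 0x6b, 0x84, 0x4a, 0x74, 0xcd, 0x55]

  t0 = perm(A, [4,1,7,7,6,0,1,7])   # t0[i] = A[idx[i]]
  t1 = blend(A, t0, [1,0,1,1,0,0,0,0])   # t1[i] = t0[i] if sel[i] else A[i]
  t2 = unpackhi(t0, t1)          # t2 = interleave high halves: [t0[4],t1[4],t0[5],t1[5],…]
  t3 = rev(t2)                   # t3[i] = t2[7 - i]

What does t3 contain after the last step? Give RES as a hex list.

t0 = [0x4a, 0xa8, 0x55, 0x55, 0xcd, 0x08, 0xa8, 0x55]
t1 = [0x4a, 0xa8, 0x55, 0x55, 0x4a, 0x74, 0xcd, 0x55]
t2 = [0xcd, 0x4a, 0x08, 0x74, 0xa8, 0xcd, 0x55, 0x55]
t3 = [0x55, 0x55, 0xcd, 0xa8, 0x74, 0x08, 0x4a, 0xcd]

RES = [ 0x55  0x55  0xcd  0xa8  0x74  0x08  0x4a  0xcd ]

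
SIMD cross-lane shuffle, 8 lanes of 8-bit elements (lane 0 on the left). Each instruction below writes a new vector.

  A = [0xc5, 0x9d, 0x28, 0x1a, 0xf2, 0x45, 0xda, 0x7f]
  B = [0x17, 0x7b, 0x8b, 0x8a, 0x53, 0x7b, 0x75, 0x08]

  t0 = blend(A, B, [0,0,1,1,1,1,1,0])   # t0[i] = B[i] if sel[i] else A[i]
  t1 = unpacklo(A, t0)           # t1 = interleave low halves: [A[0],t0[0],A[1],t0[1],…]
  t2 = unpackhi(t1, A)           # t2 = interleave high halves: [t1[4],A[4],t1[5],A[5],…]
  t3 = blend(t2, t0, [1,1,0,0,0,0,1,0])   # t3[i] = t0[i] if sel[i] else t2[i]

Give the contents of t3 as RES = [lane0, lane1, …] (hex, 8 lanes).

RES = [0xc5, 0x9d, 0x8b, 0x45, 0x1a, 0xda, 0x75, 0x7f]

  t0: c5 9d 8b 8a 53 7b 75 7f
  t1: c5 c5 9d 9d 28 8b 1a 8a
  t2: 28 f2 8b 45 1a da 8a 7f
  t3: c5 9d 8b 45 1a da 75 7f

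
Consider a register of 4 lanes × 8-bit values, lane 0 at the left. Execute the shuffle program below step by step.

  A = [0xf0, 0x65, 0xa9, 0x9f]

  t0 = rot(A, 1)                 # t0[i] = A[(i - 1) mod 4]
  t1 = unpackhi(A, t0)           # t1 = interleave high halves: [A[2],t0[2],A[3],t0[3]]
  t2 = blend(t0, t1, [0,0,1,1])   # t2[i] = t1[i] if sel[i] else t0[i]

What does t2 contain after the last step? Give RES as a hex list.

t0 = [0x9f, 0xf0, 0x65, 0xa9]
t1 = [0xa9, 0x65, 0x9f, 0xa9]
t2 = [0x9f, 0xf0, 0x9f, 0xa9]

RES = [0x9f, 0xf0, 0x9f, 0xa9]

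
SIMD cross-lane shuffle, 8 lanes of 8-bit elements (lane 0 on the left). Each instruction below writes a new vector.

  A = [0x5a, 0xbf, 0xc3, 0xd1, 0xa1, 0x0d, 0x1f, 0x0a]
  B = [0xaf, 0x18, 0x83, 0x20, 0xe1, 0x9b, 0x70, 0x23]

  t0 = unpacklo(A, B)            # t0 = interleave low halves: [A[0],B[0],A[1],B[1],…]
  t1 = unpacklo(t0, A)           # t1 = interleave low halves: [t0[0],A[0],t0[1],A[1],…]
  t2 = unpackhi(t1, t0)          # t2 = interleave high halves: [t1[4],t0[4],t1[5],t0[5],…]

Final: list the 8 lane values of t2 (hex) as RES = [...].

t0 = [0x5a, 0xaf, 0xbf, 0x18, 0xc3, 0x83, 0xd1, 0x20]
t1 = [0x5a, 0x5a, 0xaf, 0xbf, 0xbf, 0xc3, 0x18, 0xd1]
t2 = [0xbf, 0xc3, 0xc3, 0x83, 0x18, 0xd1, 0xd1, 0x20]

RES = [0xbf, 0xc3, 0xc3, 0x83, 0x18, 0xd1, 0xd1, 0x20]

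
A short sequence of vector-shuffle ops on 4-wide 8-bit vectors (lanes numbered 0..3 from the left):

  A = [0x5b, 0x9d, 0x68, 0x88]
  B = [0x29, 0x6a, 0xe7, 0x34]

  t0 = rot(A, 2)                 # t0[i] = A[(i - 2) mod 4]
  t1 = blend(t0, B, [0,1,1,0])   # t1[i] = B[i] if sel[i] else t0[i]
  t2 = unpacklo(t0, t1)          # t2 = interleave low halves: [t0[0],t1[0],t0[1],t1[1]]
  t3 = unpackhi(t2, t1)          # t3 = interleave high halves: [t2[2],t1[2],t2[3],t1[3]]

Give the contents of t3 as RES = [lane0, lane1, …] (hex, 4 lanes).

RES = [0x88, 0xe7, 0x6a, 0x9d]

→ t0 |68|88|5b|9d|
→ t1 |68|6a|e7|9d|
→ t2 |68|68|88|6a|
→ t3 |88|e7|6a|9d|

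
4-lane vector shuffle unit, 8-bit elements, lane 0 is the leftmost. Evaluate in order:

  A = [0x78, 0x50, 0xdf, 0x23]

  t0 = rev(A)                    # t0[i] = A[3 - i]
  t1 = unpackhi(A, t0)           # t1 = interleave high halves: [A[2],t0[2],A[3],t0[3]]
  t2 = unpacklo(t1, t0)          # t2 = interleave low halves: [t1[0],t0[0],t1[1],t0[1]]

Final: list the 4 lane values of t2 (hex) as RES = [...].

RES = [0xdf, 0x23, 0x50, 0xdf]

t0 = [0x23, 0xdf, 0x50, 0x78]
t1 = [0xdf, 0x50, 0x23, 0x78]
t2 = [0xdf, 0x23, 0x50, 0xdf]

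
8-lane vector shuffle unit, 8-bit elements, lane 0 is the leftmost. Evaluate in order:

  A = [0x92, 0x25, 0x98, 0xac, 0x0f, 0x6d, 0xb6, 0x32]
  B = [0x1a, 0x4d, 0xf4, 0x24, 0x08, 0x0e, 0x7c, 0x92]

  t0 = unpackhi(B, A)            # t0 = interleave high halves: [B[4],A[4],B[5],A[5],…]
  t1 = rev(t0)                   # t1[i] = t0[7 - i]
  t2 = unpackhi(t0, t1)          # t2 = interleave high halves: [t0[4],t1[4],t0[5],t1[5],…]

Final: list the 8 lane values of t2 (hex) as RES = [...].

  t0: 08 0f 0e 6d 7c b6 92 32
  t1: 32 92 b6 7c 6d 0e 0f 08
  t2: 7c 6d b6 0e 92 0f 32 08

RES = [0x7c, 0x6d, 0xb6, 0x0e, 0x92, 0x0f, 0x32, 0x08]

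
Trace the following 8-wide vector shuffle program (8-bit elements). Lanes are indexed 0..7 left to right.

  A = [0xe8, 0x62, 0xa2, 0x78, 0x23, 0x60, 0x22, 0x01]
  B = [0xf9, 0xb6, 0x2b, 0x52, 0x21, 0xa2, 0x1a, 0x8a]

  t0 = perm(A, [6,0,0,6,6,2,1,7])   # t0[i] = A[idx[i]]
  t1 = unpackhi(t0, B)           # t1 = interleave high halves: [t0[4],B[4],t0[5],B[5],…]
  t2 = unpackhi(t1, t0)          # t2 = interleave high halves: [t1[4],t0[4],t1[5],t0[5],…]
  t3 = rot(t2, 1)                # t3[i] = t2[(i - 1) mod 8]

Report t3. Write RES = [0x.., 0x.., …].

RES = [0x01, 0x62, 0x22, 0x1a, 0xa2, 0x01, 0x62, 0x8a]

→ t0 |22|e8|e8|22|22|a2|62|01|
→ t1 |22|21|a2|a2|62|1a|01|8a|
→ t2 |62|22|1a|a2|01|62|8a|01|
→ t3 |01|62|22|1a|a2|01|62|8a|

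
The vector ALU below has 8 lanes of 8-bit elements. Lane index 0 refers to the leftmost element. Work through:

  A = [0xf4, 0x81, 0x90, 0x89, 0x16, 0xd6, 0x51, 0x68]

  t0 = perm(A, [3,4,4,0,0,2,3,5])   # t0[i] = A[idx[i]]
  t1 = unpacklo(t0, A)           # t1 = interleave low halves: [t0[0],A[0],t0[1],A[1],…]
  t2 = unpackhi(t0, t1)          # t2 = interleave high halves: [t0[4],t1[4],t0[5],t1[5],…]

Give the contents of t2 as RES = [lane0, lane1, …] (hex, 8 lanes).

RES = [ 0xf4  0x16  0x90  0x90  0x89  0xf4  0xd6  0x89 ]

→ t0 |89|16|16|f4|f4|90|89|d6|
→ t1 |89|f4|16|81|16|90|f4|89|
→ t2 |f4|16|90|90|89|f4|d6|89|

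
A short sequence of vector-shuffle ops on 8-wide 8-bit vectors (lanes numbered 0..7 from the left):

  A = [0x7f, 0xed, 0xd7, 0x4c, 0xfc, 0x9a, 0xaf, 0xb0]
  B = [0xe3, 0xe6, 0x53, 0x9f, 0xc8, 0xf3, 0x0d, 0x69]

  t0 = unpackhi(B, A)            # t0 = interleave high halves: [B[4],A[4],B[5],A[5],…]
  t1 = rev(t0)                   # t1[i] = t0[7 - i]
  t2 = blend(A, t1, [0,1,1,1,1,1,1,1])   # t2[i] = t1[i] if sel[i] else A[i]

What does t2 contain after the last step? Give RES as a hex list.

→ t0 |c8|fc|f3|9a|0d|af|69|b0|
→ t1 |b0|69|af|0d|9a|f3|fc|c8|
→ t2 |7f|69|af|0d|9a|f3|fc|c8|

RES = [0x7f, 0x69, 0xaf, 0x0d, 0x9a, 0xf3, 0xfc, 0xc8]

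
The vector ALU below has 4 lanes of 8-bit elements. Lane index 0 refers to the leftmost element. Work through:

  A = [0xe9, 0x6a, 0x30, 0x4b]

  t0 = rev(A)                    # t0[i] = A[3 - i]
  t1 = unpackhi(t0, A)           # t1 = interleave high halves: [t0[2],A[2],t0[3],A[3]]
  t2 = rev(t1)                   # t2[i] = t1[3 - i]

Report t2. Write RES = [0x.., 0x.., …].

RES = [ 0x4b  0xe9  0x30  0x6a ]

t0 = [0x4b, 0x30, 0x6a, 0xe9]
t1 = [0x6a, 0x30, 0xe9, 0x4b]
t2 = [0x4b, 0xe9, 0x30, 0x6a]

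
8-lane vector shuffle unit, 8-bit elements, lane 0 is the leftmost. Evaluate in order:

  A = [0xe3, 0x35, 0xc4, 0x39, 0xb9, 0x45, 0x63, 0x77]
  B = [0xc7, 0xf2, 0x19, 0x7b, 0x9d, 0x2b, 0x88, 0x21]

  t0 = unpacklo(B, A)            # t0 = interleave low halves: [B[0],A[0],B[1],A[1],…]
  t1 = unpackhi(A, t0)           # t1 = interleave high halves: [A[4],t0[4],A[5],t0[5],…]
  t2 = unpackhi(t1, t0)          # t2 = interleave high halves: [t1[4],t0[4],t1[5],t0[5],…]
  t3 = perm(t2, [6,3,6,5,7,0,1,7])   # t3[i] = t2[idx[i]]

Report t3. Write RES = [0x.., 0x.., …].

t0 = [0xc7, 0xe3, 0xf2, 0x35, 0x19, 0xc4, 0x7b, 0x39]
t1 = [0xb9, 0x19, 0x45, 0xc4, 0x63, 0x7b, 0x77, 0x39]
t2 = [0x63, 0x19, 0x7b, 0xc4, 0x77, 0x7b, 0x39, 0x39]
t3 = [0x39, 0xc4, 0x39, 0x7b, 0x39, 0x63, 0x19, 0x39]

RES = [ 0x39  0xc4  0x39  0x7b  0x39  0x63  0x19  0x39 ]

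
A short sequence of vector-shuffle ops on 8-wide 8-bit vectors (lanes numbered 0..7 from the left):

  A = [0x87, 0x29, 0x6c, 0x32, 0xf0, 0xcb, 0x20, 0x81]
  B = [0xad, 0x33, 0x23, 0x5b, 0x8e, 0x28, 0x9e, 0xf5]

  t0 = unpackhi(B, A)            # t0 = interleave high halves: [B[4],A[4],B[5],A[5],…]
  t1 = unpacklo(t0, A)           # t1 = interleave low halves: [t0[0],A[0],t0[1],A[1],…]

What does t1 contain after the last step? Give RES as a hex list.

t0 = [0x8e, 0xf0, 0x28, 0xcb, 0x9e, 0x20, 0xf5, 0x81]
t1 = [0x8e, 0x87, 0xf0, 0x29, 0x28, 0x6c, 0xcb, 0x32]

RES = [ 0x8e  0x87  0xf0  0x29  0x28  0x6c  0xcb  0x32 ]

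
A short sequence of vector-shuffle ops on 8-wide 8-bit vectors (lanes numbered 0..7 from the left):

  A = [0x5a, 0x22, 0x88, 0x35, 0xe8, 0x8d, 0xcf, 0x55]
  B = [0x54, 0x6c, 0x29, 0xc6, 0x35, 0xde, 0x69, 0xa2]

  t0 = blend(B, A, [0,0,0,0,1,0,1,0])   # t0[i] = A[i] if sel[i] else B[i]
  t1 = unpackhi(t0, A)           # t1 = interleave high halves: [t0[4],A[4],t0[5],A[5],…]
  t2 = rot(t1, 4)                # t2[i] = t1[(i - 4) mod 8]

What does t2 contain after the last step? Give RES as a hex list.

RES = [0xcf, 0xcf, 0xa2, 0x55, 0xe8, 0xe8, 0xde, 0x8d]

  t0: 54 6c 29 c6 e8 de cf a2
  t1: e8 e8 de 8d cf cf a2 55
  t2: cf cf a2 55 e8 e8 de 8d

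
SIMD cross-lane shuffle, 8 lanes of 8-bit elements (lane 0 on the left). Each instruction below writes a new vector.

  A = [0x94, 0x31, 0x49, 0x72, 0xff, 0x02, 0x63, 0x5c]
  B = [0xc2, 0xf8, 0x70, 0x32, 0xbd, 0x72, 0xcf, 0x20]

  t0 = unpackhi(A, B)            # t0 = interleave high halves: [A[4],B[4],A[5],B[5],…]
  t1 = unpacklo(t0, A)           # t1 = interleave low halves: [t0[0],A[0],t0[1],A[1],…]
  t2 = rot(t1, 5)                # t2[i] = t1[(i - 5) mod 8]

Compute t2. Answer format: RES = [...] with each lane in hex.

→ t0 |ff|bd|02|72|63|cf|5c|20|
→ t1 |ff|94|bd|31|02|49|72|72|
→ t2 |31|02|49|72|72|ff|94|bd|

RES = [ 0x31  0x02  0x49  0x72  0x72  0xff  0x94  0xbd ]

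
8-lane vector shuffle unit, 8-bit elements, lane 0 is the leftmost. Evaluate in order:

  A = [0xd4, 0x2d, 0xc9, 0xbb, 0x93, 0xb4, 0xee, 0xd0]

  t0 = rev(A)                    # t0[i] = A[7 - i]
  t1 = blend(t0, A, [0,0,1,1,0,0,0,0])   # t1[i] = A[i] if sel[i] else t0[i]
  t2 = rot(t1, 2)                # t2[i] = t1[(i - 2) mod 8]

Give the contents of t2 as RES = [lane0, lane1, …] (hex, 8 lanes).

  t0: d0 ee b4 93 bb c9 2d d4
  t1: d0 ee c9 bb bb c9 2d d4
  t2: 2d d4 d0 ee c9 bb bb c9

RES = [ 0x2d  0xd4  0xd0  0xee  0xc9  0xbb  0xbb  0xc9 ]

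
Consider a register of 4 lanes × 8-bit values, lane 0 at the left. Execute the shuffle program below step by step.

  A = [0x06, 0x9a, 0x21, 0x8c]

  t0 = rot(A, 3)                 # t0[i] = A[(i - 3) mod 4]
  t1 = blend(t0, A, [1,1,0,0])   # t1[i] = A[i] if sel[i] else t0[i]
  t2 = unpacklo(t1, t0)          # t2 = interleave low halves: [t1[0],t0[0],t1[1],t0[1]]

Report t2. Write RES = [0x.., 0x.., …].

  t0: 9a 21 8c 06
  t1: 06 9a 8c 06
  t2: 06 9a 9a 21

RES = [0x06, 0x9a, 0x9a, 0x21]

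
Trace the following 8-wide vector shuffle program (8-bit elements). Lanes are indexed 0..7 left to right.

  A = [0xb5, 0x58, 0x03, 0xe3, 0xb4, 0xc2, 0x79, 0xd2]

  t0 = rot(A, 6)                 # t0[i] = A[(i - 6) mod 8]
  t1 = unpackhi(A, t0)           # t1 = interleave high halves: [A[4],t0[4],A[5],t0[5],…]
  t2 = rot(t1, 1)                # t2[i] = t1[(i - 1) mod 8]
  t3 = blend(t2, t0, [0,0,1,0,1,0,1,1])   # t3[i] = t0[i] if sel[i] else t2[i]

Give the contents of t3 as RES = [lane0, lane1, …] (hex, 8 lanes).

→ t0 |03|e3|b4|c2|79|d2|b5|58|
→ t1 |b4|79|c2|d2|79|b5|d2|58|
→ t2 |58|b4|79|c2|d2|79|b5|d2|
→ t3 |58|b4|b4|c2|79|79|b5|58|

RES = [0x58, 0xb4, 0xb4, 0xc2, 0x79, 0x79, 0xb5, 0x58]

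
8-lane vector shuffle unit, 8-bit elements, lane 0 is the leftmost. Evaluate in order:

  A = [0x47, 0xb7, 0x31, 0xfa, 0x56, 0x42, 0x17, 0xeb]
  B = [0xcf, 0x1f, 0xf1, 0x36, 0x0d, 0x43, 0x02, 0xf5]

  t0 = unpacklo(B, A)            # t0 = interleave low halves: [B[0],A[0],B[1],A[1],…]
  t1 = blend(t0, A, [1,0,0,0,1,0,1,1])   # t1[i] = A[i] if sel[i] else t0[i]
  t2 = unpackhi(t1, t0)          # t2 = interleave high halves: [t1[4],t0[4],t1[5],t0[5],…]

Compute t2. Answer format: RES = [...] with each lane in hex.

  t0: cf 47 1f b7 f1 31 36 fa
  t1: 47 47 1f b7 56 31 17 eb
  t2: 56 f1 31 31 17 36 eb fa

RES = [ 0x56  0xf1  0x31  0x31  0x17  0x36  0xeb  0xfa ]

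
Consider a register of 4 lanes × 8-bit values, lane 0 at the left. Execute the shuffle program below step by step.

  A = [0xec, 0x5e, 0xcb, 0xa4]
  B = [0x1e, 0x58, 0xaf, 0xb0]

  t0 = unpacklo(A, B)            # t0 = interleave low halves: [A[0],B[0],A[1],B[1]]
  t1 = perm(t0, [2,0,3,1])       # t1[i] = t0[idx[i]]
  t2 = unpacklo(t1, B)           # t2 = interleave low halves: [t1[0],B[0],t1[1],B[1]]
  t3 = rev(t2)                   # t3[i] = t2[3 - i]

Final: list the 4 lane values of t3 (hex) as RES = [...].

RES = [0x58, 0xec, 0x1e, 0x5e]

→ t0 |ec|1e|5e|58|
→ t1 |5e|ec|58|1e|
→ t2 |5e|1e|ec|58|
→ t3 |58|ec|1e|5e|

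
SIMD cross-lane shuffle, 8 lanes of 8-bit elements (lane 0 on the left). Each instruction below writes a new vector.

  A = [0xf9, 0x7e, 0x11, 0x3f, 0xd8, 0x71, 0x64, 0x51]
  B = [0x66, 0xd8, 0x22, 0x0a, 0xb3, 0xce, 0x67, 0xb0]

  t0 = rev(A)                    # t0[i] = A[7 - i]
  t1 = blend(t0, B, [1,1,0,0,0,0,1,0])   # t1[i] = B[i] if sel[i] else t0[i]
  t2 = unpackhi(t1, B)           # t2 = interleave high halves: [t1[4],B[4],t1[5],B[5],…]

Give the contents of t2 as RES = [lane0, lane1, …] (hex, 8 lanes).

RES = [0x3f, 0xb3, 0x11, 0xce, 0x67, 0x67, 0xf9, 0xb0]

  t0: 51 64 71 d8 3f 11 7e f9
  t1: 66 d8 71 d8 3f 11 67 f9
  t2: 3f b3 11 ce 67 67 f9 b0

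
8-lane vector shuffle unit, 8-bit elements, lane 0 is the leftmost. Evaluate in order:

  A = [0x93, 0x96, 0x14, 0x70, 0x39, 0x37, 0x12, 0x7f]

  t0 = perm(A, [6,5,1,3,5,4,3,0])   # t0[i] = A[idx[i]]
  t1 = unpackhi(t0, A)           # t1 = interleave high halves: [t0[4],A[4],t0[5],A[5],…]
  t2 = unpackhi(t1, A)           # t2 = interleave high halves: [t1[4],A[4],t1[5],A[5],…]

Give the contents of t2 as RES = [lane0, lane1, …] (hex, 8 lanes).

RES = [0x70, 0x39, 0x12, 0x37, 0x93, 0x12, 0x7f, 0x7f]

→ t0 |12|37|96|70|37|39|70|93|
→ t1 |37|39|39|37|70|12|93|7f|
→ t2 |70|39|12|37|93|12|7f|7f|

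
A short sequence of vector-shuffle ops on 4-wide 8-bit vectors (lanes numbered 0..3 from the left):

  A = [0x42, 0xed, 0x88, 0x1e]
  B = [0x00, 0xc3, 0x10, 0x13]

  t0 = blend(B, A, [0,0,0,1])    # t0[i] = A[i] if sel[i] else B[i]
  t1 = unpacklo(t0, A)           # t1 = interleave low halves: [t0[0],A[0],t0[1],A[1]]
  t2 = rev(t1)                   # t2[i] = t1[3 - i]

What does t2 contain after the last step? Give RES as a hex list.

RES = [ 0xed  0xc3  0x42  0x00 ]

  t0: 00 c3 10 1e
  t1: 00 42 c3 ed
  t2: ed c3 42 00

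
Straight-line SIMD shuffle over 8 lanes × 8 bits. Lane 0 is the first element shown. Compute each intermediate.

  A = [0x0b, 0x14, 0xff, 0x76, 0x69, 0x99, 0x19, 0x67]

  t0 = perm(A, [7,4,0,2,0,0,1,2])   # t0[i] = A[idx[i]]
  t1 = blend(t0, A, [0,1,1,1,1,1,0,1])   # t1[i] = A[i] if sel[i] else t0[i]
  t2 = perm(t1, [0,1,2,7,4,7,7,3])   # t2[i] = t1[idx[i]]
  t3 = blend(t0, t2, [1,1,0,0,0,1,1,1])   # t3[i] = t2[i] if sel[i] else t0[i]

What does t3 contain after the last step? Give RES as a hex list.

RES = [0x67, 0x14, 0x0b, 0xff, 0x0b, 0x67, 0x67, 0x76]

  t0: 67 69 0b ff 0b 0b 14 ff
  t1: 67 14 ff 76 69 99 14 67
  t2: 67 14 ff 67 69 67 67 76
  t3: 67 14 0b ff 0b 67 67 76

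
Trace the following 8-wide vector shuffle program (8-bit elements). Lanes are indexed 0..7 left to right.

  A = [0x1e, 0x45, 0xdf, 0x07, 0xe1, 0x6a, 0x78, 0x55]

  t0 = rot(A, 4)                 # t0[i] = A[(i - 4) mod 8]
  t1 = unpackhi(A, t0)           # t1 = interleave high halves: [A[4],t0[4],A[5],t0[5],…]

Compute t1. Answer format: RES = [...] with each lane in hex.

RES = [0xe1, 0x1e, 0x6a, 0x45, 0x78, 0xdf, 0x55, 0x07]

t0 = [0xe1, 0x6a, 0x78, 0x55, 0x1e, 0x45, 0xdf, 0x07]
t1 = [0xe1, 0x1e, 0x6a, 0x45, 0x78, 0xdf, 0x55, 0x07]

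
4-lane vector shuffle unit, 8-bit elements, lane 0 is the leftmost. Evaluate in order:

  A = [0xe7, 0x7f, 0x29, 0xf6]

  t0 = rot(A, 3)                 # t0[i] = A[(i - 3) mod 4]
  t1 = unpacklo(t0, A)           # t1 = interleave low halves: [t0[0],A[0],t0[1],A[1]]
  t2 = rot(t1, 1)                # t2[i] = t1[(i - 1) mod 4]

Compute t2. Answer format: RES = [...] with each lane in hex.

→ t0 |7f|29|f6|e7|
→ t1 |7f|e7|29|7f|
→ t2 |7f|7f|e7|29|

RES = [ 0x7f  0x7f  0xe7  0x29 ]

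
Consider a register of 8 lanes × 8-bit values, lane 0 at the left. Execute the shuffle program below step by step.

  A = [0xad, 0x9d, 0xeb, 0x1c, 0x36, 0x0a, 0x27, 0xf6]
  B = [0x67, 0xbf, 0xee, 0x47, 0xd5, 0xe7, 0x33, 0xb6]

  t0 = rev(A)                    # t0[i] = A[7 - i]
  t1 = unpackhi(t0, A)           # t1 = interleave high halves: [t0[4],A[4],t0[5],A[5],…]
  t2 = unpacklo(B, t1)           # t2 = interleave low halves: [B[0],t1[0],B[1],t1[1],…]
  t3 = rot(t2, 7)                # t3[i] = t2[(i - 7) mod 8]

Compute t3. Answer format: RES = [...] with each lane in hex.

t0 = [0xf6, 0x27, 0x0a, 0x36, 0x1c, 0xeb, 0x9d, 0xad]
t1 = [0x1c, 0x36, 0xeb, 0x0a, 0x9d, 0x27, 0xad, 0xf6]
t2 = [0x67, 0x1c, 0xbf, 0x36, 0xee, 0xeb, 0x47, 0x0a]
t3 = [0x1c, 0xbf, 0x36, 0xee, 0xeb, 0x47, 0x0a, 0x67]

RES = [ 0x1c  0xbf  0x36  0xee  0xeb  0x47  0x0a  0x67 ]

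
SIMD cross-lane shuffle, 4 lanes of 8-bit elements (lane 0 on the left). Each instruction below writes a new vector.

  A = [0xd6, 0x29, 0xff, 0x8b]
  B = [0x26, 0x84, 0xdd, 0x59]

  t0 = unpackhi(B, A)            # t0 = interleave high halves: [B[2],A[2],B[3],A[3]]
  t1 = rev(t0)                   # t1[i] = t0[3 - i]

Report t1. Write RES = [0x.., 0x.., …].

t0 = [0xdd, 0xff, 0x59, 0x8b]
t1 = [0x8b, 0x59, 0xff, 0xdd]

RES = [0x8b, 0x59, 0xff, 0xdd]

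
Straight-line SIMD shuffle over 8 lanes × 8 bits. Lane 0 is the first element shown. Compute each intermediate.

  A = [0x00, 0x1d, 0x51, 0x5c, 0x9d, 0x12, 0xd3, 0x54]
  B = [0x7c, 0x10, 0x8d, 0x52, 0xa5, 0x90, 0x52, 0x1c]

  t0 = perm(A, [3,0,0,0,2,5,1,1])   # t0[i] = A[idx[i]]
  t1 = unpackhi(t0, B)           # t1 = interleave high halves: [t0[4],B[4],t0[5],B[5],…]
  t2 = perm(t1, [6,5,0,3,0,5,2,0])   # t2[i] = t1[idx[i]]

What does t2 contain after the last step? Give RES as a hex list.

t0 = [0x5c, 0x00, 0x00, 0x00, 0x51, 0x12, 0x1d, 0x1d]
t1 = [0x51, 0xa5, 0x12, 0x90, 0x1d, 0x52, 0x1d, 0x1c]
t2 = [0x1d, 0x52, 0x51, 0x90, 0x51, 0x52, 0x12, 0x51]

RES = [0x1d, 0x52, 0x51, 0x90, 0x51, 0x52, 0x12, 0x51]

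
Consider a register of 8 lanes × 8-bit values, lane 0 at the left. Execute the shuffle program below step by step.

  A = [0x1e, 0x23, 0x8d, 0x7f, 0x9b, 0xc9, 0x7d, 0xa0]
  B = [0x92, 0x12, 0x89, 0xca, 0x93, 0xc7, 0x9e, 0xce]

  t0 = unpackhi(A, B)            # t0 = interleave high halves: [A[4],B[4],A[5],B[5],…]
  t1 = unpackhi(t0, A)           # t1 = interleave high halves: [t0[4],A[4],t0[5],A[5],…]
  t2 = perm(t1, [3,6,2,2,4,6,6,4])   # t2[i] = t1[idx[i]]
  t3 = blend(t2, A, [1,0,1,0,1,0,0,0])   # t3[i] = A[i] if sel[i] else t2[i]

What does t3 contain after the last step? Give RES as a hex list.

RES = [ 0x1e  0xce  0x8d  0x9e  0x9b  0xce  0xce  0xa0 ]

t0 = [0x9b, 0x93, 0xc9, 0xc7, 0x7d, 0x9e, 0xa0, 0xce]
t1 = [0x7d, 0x9b, 0x9e, 0xc9, 0xa0, 0x7d, 0xce, 0xa0]
t2 = [0xc9, 0xce, 0x9e, 0x9e, 0xa0, 0xce, 0xce, 0xa0]
t3 = [0x1e, 0xce, 0x8d, 0x9e, 0x9b, 0xce, 0xce, 0xa0]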